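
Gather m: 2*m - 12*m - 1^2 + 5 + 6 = 10 - 10*m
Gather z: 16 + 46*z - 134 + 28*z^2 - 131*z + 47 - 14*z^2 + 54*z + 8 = 14*z^2 - 31*z - 63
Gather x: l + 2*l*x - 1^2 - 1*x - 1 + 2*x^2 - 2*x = l + 2*x^2 + x*(2*l - 3) - 2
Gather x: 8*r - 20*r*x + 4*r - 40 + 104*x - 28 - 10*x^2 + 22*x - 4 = 12*r - 10*x^2 + x*(126 - 20*r) - 72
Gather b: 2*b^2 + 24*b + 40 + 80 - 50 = 2*b^2 + 24*b + 70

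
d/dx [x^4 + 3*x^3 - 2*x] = 4*x^3 + 9*x^2 - 2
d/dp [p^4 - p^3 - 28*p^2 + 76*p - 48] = 4*p^3 - 3*p^2 - 56*p + 76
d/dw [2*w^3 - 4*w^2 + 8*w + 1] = 6*w^2 - 8*w + 8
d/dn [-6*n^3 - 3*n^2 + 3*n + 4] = -18*n^2 - 6*n + 3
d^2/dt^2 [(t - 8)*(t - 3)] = 2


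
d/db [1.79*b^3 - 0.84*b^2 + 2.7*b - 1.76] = 5.37*b^2 - 1.68*b + 2.7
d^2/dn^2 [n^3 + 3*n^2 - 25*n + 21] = 6*n + 6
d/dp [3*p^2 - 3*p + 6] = 6*p - 3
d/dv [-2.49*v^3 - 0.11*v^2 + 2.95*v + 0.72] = -7.47*v^2 - 0.22*v + 2.95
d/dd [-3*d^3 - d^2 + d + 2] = -9*d^2 - 2*d + 1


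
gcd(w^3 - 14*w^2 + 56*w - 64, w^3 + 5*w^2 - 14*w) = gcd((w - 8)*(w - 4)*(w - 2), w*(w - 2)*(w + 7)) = w - 2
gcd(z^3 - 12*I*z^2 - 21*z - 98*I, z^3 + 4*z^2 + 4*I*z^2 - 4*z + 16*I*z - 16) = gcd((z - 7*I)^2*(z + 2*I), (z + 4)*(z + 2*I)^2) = z + 2*I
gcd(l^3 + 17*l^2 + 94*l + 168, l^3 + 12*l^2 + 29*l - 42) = l^2 + 13*l + 42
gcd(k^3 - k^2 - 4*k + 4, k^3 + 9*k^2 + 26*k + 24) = k + 2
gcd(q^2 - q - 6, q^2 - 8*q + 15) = q - 3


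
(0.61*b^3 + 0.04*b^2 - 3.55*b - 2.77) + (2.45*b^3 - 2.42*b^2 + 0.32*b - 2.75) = 3.06*b^3 - 2.38*b^2 - 3.23*b - 5.52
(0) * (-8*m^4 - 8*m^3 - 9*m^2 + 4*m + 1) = 0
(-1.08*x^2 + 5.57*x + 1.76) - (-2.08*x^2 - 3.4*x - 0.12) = 1.0*x^2 + 8.97*x + 1.88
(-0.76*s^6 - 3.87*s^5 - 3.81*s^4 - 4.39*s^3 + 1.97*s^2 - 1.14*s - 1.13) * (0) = 0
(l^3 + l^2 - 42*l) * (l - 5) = l^4 - 4*l^3 - 47*l^2 + 210*l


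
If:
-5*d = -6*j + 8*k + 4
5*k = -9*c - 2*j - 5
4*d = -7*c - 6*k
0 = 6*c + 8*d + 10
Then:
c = -383/95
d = 337/190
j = 2599/380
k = 669/190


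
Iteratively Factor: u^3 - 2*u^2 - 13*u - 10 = (u - 5)*(u^2 + 3*u + 2) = (u - 5)*(u + 2)*(u + 1)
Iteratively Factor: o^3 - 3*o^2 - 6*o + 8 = (o - 4)*(o^2 + o - 2) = (o - 4)*(o + 2)*(o - 1)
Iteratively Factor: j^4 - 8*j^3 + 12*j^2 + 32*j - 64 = (j - 4)*(j^3 - 4*j^2 - 4*j + 16) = (j - 4)*(j - 2)*(j^2 - 2*j - 8) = (j - 4)*(j - 2)*(j + 2)*(j - 4)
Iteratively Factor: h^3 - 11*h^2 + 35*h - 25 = (h - 1)*(h^2 - 10*h + 25) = (h - 5)*(h - 1)*(h - 5)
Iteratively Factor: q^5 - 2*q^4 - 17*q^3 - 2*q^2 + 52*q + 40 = (q + 2)*(q^4 - 4*q^3 - 9*q^2 + 16*q + 20) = (q + 2)^2*(q^3 - 6*q^2 + 3*q + 10) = (q - 5)*(q + 2)^2*(q^2 - q - 2) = (q - 5)*(q - 2)*(q + 2)^2*(q + 1)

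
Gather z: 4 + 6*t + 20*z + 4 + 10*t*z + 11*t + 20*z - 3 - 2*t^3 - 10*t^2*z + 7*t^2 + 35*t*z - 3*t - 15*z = -2*t^3 + 7*t^2 + 14*t + z*(-10*t^2 + 45*t + 25) + 5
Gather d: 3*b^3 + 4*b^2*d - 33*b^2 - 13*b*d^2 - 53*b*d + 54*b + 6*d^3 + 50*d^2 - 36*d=3*b^3 - 33*b^2 + 54*b + 6*d^3 + d^2*(50 - 13*b) + d*(4*b^2 - 53*b - 36)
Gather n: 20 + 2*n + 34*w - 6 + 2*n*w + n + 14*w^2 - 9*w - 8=n*(2*w + 3) + 14*w^2 + 25*w + 6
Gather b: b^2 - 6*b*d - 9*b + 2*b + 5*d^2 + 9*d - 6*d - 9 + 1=b^2 + b*(-6*d - 7) + 5*d^2 + 3*d - 8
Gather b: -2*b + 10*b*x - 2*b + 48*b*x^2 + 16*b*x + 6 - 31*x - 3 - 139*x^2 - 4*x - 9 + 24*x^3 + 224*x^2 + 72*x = b*(48*x^2 + 26*x - 4) + 24*x^3 + 85*x^2 + 37*x - 6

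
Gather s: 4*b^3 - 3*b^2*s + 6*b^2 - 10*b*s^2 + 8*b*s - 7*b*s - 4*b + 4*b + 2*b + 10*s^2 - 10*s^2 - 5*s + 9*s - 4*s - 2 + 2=4*b^3 + 6*b^2 - 10*b*s^2 + 2*b + s*(-3*b^2 + b)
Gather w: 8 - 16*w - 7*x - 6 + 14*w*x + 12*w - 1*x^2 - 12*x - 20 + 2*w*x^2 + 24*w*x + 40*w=w*(2*x^2 + 38*x + 36) - x^2 - 19*x - 18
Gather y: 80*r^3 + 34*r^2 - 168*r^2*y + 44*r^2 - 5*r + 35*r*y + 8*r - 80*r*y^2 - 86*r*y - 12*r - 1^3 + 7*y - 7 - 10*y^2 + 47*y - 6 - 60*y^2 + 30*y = 80*r^3 + 78*r^2 - 9*r + y^2*(-80*r - 70) + y*(-168*r^2 - 51*r + 84) - 14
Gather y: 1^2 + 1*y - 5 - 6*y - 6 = -5*y - 10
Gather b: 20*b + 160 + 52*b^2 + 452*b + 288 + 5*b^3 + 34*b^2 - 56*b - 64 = 5*b^3 + 86*b^2 + 416*b + 384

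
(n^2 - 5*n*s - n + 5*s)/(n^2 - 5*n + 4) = (n - 5*s)/(n - 4)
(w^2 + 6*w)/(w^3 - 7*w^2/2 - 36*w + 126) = 2*w/(2*w^2 - 19*w + 42)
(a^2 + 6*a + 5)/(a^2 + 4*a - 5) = (a + 1)/(a - 1)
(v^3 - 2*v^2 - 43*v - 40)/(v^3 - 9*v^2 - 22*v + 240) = (v + 1)/(v - 6)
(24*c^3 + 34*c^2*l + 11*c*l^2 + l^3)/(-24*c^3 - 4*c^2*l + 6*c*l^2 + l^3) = (-4*c^2 - 5*c*l - l^2)/(4*c^2 - l^2)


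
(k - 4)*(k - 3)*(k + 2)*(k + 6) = k^4 + k^3 - 32*k^2 + 12*k + 144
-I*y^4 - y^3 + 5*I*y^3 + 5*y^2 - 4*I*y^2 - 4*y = y*(y - 4)*(y - I)*(-I*y + I)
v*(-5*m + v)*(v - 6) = -5*m*v^2 + 30*m*v + v^3 - 6*v^2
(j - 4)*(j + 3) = j^2 - j - 12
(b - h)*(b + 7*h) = b^2 + 6*b*h - 7*h^2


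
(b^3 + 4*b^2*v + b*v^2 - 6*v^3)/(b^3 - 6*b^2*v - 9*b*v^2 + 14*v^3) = (-b - 3*v)/(-b + 7*v)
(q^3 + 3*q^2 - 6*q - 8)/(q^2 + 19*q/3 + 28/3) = 3*(q^2 - q - 2)/(3*q + 7)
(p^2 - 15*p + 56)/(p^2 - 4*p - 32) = (p - 7)/(p + 4)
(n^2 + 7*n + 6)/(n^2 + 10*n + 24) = (n + 1)/(n + 4)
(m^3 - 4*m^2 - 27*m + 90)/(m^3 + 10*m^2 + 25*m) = (m^2 - 9*m + 18)/(m*(m + 5))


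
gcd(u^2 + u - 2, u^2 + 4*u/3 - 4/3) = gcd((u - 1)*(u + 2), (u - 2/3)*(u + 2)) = u + 2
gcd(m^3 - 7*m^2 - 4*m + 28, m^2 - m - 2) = m - 2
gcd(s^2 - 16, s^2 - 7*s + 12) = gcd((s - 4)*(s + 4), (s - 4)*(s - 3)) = s - 4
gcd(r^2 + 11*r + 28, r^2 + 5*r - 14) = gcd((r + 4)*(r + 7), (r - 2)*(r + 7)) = r + 7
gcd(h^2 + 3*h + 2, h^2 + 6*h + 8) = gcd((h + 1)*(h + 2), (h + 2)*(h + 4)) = h + 2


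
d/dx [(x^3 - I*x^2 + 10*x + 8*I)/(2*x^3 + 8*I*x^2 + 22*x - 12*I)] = (5*I*x^3 - 3*x^2 - 96*I*x + 148)/(2*(x^5 + 9*I*x^4 - 3*x^3 + 73*I*x^2 + 96*x - 36*I))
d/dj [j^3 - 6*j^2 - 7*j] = 3*j^2 - 12*j - 7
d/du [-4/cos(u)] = -4*sin(u)/cos(u)^2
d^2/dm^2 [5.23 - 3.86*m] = 0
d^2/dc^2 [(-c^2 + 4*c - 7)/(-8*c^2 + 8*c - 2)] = 3*(23 - 4*c)/(16*c^4 - 32*c^3 + 24*c^2 - 8*c + 1)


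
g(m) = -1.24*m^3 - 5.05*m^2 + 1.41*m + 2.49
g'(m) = -3.72*m^2 - 10.1*m + 1.41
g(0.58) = 1.37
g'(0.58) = -5.70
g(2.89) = -65.54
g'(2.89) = -58.85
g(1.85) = -20.04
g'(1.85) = -30.01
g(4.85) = -250.92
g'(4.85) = -135.08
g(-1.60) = -7.61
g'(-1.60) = 8.05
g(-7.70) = 258.32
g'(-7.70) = -141.38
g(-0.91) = -2.04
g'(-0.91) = 7.52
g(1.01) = -2.51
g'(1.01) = -12.59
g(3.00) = -72.21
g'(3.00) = -62.37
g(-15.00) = 3030.09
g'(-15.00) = -684.09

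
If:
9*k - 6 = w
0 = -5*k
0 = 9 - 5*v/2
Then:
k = 0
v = 18/5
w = -6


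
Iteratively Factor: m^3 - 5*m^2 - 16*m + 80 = (m + 4)*(m^2 - 9*m + 20) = (m - 5)*(m + 4)*(m - 4)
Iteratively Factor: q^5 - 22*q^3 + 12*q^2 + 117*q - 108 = (q + 4)*(q^4 - 4*q^3 - 6*q^2 + 36*q - 27) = (q - 1)*(q + 4)*(q^3 - 3*q^2 - 9*q + 27) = (q - 3)*(q - 1)*(q + 4)*(q^2 - 9) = (q - 3)*(q - 1)*(q + 3)*(q + 4)*(q - 3)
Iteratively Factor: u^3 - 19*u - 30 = (u + 2)*(u^2 - 2*u - 15) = (u + 2)*(u + 3)*(u - 5)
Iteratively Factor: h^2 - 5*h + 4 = (h - 4)*(h - 1)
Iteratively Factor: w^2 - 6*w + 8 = (w - 2)*(w - 4)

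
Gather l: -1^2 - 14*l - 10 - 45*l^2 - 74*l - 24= -45*l^2 - 88*l - 35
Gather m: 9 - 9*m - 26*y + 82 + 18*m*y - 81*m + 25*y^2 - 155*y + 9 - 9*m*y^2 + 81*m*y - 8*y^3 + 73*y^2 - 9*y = m*(-9*y^2 + 99*y - 90) - 8*y^3 + 98*y^2 - 190*y + 100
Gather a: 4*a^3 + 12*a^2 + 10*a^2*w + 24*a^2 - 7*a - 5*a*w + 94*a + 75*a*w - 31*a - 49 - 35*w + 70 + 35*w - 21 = 4*a^3 + a^2*(10*w + 36) + a*(70*w + 56)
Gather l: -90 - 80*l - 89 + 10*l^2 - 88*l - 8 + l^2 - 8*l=11*l^2 - 176*l - 187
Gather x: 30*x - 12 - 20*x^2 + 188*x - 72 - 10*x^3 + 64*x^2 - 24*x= -10*x^3 + 44*x^2 + 194*x - 84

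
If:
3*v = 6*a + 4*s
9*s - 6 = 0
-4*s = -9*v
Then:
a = -8/27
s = 2/3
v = 8/27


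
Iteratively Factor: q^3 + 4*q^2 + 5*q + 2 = (q + 2)*(q^2 + 2*q + 1) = (q + 1)*(q + 2)*(q + 1)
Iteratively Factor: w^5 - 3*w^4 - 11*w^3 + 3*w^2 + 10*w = (w + 1)*(w^4 - 4*w^3 - 7*w^2 + 10*w) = (w + 1)*(w + 2)*(w^3 - 6*w^2 + 5*w) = (w - 1)*(w + 1)*(w + 2)*(w^2 - 5*w) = (w - 5)*(w - 1)*(w + 1)*(w + 2)*(w)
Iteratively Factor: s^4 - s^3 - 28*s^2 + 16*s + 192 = (s - 4)*(s^3 + 3*s^2 - 16*s - 48) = (s - 4)*(s + 3)*(s^2 - 16) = (s - 4)^2*(s + 3)*(s + 4)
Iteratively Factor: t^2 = (t)*(t)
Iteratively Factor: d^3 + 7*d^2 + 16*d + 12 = (d + 3)*(d^2 + 4*d + 4) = (d + 2)*(d + 3)*(d + 2)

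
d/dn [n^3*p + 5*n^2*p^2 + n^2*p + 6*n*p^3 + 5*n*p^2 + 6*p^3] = p*(3*n^2 + 10*n*p + 2*n + 6*p^2 + 5*p)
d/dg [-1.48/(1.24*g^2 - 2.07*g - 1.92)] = (3.6704*g - 3.0636)/(-1.24*g^2 + 2.07*g + 1.92)^2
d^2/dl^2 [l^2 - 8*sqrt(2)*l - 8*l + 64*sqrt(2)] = 2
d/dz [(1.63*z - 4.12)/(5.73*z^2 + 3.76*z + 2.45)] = (-9.3399*z^2 + 47.2152*z + 19.4847)/(32.8329*z^4 + 43.0896*z^3 + 42.2146*z^2 + 18.424*z + 6.0025)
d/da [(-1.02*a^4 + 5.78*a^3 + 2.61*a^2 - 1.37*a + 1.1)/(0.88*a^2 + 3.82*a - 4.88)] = (-1.7952*a^5 - 6.6028*a^4 + 64.0696*a^3 - 73.4434*a^2 - 27.4096*a + 2.4836)/(0.7744*a^4 + 6.7232*a^3 + 6.0036*a^2 - 37.2832*a + 23.8144)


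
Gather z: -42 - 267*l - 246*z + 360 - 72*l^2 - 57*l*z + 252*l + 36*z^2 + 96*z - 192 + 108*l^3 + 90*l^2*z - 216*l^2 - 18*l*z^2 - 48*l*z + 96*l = 108*l^3 - 288*l^2 + 81*l + z^2*(36 - 18*l) + z*(90*l^2 - 105*l - 150) + 126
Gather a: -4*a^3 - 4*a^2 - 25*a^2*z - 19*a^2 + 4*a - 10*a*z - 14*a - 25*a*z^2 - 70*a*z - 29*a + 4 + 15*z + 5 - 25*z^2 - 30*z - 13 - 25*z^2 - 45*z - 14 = -4*a^3 + a^2*(-25*z - 23) + a*(-25*z^2 - 80*z - 39) - 50*z^2 - 60*z - 18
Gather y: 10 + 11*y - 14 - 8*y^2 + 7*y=-8*y^2 + 18*y - 4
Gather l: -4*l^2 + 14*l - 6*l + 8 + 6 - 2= -4*l^2 + 8*l + 12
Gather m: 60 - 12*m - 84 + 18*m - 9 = 6*m - 33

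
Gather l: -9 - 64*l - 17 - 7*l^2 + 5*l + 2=-7*l^2 - 59*l - 24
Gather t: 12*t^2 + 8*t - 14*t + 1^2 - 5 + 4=12*t^2 - 6*t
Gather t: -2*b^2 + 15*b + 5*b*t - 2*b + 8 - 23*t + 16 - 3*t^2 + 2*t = -2*b^2 + 13*b - 3*t^2 + t*(5*b - 21) + 24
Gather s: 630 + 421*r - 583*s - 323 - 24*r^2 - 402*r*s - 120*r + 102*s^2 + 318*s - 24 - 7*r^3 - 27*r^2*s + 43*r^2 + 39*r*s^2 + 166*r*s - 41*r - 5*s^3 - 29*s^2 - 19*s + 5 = -7*r^3 + 19*r^2 + 260*r - 5*s^3 + s^2*(39*r + 73) + s*(-27*r^2 - 236*r - 284) + 288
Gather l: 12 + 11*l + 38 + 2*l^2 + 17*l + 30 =2*l^2 + 28*l + 80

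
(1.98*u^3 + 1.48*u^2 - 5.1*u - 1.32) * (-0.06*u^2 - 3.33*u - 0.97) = -0.1188*u^5 - 6.6822*u^4 - 6.543*u^3 + 15.6266*u^2 + 9.3426*u + 1.2804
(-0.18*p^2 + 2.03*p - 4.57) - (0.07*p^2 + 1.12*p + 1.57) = -0.25*p^2 + 0.91*p - 6.14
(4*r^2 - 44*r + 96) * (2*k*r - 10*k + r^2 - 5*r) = 8*k*r^3 - 128*k*r^2 + 632*k*r - 960*k + 4*r^4 - 64*r^3 + 316*r^2 - 480*r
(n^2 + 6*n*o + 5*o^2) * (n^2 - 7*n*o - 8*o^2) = n^4 - n^3*o - 45*n^2*o^2 - 83*n*o^3 - 40*o^4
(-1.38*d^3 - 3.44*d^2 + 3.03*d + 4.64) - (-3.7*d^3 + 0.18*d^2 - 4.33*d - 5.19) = 2.32*d^3 - 3.62*d^2 + 7.36*d + 9.83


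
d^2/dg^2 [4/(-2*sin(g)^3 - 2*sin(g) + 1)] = 8*(18*sin(g)^6 - 20*sin(g)^4 + 9*sin(g)^3 - 10*sin(g)^2 - 5*sin(g) - 4)/(2*sin(g)^3 + 2*sin(g) - 1)^3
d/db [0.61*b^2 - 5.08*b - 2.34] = 1.22*b - 5.08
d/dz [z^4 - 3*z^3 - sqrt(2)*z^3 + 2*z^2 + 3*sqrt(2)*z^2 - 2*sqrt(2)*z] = 4*z^3 - 9*z^2 - 3*sqrt(2)*z^2 + 4*z + 6*sqrt(2)*z - 2*sqrt(2)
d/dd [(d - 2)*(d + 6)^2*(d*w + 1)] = (d + 6)*(w*(d - 2)*(d + 6) + 2*(d - 2)*(d*w + 1) + (d + 6)*(d*w + 1))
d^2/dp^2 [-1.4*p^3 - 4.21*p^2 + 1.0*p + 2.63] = -8.4*p - 8.42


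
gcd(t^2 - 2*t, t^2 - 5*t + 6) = t - 2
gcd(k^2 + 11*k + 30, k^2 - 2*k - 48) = k + 6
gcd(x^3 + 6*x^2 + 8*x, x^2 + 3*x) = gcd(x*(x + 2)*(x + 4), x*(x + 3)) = x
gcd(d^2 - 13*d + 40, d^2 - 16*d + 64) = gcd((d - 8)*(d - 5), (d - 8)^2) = d - 8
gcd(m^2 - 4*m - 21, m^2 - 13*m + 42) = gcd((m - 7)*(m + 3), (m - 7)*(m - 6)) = m - 7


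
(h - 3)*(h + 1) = h^2 - 2*h - 3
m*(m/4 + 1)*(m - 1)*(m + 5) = m^4/4 + 2*m^3 + 11*m^2/4 - 5*m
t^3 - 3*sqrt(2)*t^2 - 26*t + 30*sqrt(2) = (t - 5*sqrt(2))*(t - sqrt(2))*(t + 3*sqrt(2))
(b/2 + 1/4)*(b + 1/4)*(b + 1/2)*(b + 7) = b^4/2 + 33*b^3/8 + 37*b^2/8 + 57*b/32 + 7/32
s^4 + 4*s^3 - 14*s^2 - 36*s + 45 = (s - 3)*(s - 1)*(s + 3)*(s + 5)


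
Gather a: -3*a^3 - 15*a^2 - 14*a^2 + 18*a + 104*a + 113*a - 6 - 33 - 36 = -3*a^3 - 29*a^2 + 235*a - 75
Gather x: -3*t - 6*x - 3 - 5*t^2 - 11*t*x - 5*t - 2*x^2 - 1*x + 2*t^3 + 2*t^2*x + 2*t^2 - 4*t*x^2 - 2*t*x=2*t^3 - 3*t^2 - 8*t + x^2*(-4*t - 2) + x*(2*t^2 - 13*t - 7) - 3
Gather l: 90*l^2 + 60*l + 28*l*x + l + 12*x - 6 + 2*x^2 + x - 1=90*l^2 + l*(28*x + 61) + 2*x^2 + 13*x - 7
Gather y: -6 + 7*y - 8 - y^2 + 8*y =-y^2 + 15*y - 14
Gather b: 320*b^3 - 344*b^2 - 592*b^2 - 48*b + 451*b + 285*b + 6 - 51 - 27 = 320*b^3 - 936*b^2 + 688*b - 72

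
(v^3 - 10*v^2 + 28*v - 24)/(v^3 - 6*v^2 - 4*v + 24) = (v - 2)/(v + 2)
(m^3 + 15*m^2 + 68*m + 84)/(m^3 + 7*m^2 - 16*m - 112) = (m^2 + 8*m + 12)/(m^2 - 16)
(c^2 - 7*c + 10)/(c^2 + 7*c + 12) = (c^2 - 7*c + 10)/(c^2 + 7*c + 12)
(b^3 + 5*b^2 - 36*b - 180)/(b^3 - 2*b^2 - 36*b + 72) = (b + 5)/(b - 2)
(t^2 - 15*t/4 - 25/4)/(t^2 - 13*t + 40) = (t + 5/4)/(t - 8)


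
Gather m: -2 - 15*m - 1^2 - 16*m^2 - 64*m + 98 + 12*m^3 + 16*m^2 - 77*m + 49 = 12*m^3 - 156*m + 144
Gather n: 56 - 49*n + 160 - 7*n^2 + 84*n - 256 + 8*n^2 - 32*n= n^2 + 3*n - 40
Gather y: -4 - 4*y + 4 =-4*y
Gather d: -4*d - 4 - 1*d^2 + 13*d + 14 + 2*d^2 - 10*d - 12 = d^2 - d - 2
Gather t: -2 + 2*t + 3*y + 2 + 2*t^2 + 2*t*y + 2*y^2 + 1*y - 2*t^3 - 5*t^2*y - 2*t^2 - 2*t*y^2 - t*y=-2*t^3 - 5*t^2*y + t*(-2*y^2 + y + 2) + 2*y^2 + 4*y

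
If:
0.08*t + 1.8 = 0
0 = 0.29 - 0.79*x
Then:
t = -22.50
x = 0.37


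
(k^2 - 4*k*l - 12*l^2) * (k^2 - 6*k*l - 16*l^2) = k^4 - 10*k^3*l - 4*k^2*l^2 + 136*k*l^3 + 192*l^4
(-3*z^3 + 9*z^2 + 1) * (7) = -21*z^3 + 63*z^2 + 7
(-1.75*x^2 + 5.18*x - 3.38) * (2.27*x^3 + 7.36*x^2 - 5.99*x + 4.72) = -3.9725*x^5 - 1.1214*x^4 + 40.9347*x^3 - 64.165*x^2 + 44.6958*x - 15.9536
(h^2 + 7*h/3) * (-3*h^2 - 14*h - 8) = -3*h^4 - 21*h^3 - 122*h^2/3 - 56*h/3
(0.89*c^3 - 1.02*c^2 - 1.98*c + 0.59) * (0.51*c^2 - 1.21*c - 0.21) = 0.4539*c^5 - 1.5971*c^4 + 0.0374999999999999*c^3 + 2.9109*c^2 - 0.2981*c - 0.1239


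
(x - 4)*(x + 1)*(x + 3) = x^3 - 13*x - 12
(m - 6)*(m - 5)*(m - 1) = m^3 - 12*m^2 + 41*m - 30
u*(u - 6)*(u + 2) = u^3 - 4*u^2 - 12*u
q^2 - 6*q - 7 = (q - 7)*(q + 1)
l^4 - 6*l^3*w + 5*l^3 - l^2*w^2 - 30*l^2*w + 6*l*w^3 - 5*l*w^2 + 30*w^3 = (l + 5)*(l - 6*w)*(l - w)*(l + w)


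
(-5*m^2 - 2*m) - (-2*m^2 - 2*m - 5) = 5 - 3*m^2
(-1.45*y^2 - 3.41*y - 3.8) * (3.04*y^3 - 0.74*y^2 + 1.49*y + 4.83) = -4.408*y^5 - 9.2934*y^4 - 11.1891*y^3 - 9.2724*y^2 - 22.1323*y - 18.354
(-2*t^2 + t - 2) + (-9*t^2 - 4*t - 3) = -11*t^2 - 3*t - 5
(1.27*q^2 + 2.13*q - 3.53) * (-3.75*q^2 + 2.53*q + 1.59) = -4.7625*q^4 - 4.7744*q^3 + 20.6457*q^2 - 5.5442*q - 5.6127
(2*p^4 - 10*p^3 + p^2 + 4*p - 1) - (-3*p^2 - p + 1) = 2*p^4 - 10*p^3 + 4*p^2 + 5*p - 2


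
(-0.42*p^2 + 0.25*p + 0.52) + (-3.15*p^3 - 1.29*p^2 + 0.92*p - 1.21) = -3.15*p^3 - 1.71*p^2 + 1.17*p - 0.69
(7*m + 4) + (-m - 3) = 6*m + 1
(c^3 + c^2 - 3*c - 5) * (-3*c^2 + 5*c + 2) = -3*c^5 + 2*c^4 + 16*c^3 + 2*c^2 - 31*c - 10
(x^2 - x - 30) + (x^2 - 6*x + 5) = 2*x^2 - 7*x - 25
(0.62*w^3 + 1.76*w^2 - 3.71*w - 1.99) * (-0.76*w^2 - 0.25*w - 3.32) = -0.4712*w^5 - 1.4926*w^4 + 0.3212*w^3 - 3.4033*w^2 + 12.8147*w + 6.6068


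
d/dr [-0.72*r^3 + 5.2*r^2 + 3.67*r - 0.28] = -2.16*r^2 + 10.4*r + 3.67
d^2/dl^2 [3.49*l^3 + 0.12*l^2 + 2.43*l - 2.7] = 20.94*l + 0.24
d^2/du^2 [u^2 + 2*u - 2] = 2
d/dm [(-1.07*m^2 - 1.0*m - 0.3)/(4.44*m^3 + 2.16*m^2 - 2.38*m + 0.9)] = (4.7508*m^4 + 8.88*m^3 + 8.7026*m^2 - 0.63*m - 1.614)/(19.7136*m^6 + 19.1808*m^5 - 16.4688*m^4 - 2.2896*m^3 + 9.5524*m^2 - 4.284*m + 0.81)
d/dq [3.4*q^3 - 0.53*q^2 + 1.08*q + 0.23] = 10.2*q^2 - 1.06*q + 1.08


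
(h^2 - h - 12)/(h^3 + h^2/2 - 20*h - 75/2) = 2*(h - 4)/(2*h^2 - 5*h - 25)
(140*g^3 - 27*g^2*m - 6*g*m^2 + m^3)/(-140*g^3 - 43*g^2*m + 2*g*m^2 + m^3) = (-4*g + m)/(4*g + m)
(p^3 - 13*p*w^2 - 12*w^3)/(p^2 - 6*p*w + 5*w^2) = (p^3 - 13*p*w^2 - 12*w^3)/(p^2 - 6*p*w + 5*w^2)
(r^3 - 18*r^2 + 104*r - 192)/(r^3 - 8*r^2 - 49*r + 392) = (r^2 - 10*r + 24)/(r^2 - 49)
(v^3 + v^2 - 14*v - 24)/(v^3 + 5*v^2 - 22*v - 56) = (v + 3)/(v + 7)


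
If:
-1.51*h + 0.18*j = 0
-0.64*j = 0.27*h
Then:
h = 0.00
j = 0.00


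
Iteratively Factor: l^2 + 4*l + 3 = (l + 3)*(l + 1)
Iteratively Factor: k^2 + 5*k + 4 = (k + 1)*(k + 4)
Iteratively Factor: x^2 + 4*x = (x)*(x + 4)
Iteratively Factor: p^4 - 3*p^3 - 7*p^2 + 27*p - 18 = (p - 3)*(p^3 - 7*p + 6) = (p - 3)*(p + 3)*(p^2 - 3*p + 2) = (p - 3)*(p - 2)*(p + 3)*(p - 1)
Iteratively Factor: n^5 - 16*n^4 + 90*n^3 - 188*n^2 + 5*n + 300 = (n + 1)*(n^4 - 17*n^3 + 107*n^2 - 295*n + 300) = (n - 3)*(n + 1)*(n^3 - 14*n^2 + 65*n - 100) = (n - 5)*(n - 3)*(n + 1)*(n^2 - 9*n + 20) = (n - 5)^2*(n - 3)*(n + 1)*(n - 4)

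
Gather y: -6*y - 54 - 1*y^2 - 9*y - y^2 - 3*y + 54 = -2*y^2 - 18*y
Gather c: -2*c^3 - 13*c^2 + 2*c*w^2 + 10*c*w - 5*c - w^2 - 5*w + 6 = -2*c^3 - 13*c^2 + c*(2*w^2 + 10*w - 5) - w^2 - 5*w + 6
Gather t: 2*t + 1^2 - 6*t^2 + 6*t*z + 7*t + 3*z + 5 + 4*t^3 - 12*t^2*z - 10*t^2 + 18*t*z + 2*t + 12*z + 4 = 4*t^3 + t^2*(-12*z - 16) + t*(24*z + 11) + 15*z + 10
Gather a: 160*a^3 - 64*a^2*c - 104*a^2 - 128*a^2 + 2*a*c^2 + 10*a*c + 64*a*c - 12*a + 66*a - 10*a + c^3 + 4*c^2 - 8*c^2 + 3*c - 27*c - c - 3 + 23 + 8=160*a^3 + a^2*(-64*c - 232) + a*(2*c^2 + 74*c + 44) + c^3 - 4*c^2 - 25*c + 28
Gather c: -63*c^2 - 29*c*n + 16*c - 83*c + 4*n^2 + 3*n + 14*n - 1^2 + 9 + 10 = -63*c^2 + c*(-29*n - 67) + 4*n^2 + 17*n + 18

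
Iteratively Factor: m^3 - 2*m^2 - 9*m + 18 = (m + 3)*(m^2 - 5*m + 6) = (m - 3)*(m + 3)*(m - 2)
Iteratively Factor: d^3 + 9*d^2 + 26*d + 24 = (d + 3)*(d^2 + 6*d + 8) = (d + 2)*(d + 3)*(d + 4)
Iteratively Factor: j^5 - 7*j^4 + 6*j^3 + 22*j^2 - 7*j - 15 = (j - 1)*(j^4 - 6*j^3 + 22*j + 15) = (j - 3)*(j - 1)*(j^3 - 3*j^2 - 9*j - 5) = (j - 3)*(j - 1)*(j + 1)*(j^2 - 4*j - 5) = (j - 5)*(j - 3)*(j - 1)*(j + 1)*(j + 1)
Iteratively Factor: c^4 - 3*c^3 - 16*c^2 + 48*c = (c - 4)*(c^3 + c^2 - 12*c) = (c - 4)*(c + 4)*(c^2 - 3*c) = (c - 4)*(c - 3)*(c + 4)*(c)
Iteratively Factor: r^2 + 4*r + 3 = (r + 3)*(r + 1)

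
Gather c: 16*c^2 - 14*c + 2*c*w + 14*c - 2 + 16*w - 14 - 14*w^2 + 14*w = 16*c^2 + 2*c*w - 14*w^2 + 30*w - 16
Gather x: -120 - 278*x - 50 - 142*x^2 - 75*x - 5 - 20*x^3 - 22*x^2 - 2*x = -20*x^3 - 164*x^2 - 355*x - 175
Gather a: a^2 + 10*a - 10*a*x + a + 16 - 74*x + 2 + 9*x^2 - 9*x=a^2 + a*(11 - 10*x) + 9*x^2 - 83*x + 18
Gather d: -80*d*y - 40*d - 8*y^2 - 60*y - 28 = d*(-80*y - 40) - 8*y^2 - 60*y - 28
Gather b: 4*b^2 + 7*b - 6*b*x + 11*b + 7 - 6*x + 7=4*b^2 + b*(18 - 6*x) - 6*x + 14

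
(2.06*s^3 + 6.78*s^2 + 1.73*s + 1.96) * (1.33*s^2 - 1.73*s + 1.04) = 2.7398*s^5 + 5.4536*s^4 - 7.2861*s^3 + 6.6651*s^2 - 1.5916*s + 2.0384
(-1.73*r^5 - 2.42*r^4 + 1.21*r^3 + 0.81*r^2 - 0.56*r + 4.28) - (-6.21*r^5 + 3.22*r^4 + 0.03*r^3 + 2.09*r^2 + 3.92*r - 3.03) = 4.48*r^5 - 5.64*r^4 + 1.18*r^3 - 1.28*r^2 - 4.48*r + 7.31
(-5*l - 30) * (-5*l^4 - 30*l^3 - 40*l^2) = 25*l^5 + 300*l^4 + 1100*l^3 + 1200*l^2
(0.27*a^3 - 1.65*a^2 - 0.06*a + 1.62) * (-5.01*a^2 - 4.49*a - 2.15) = -1.3527*a^5 + 7.0542*a^4 + 7.1286*a^3 - 4.2993*a^2 - 7.1448*a - 3.483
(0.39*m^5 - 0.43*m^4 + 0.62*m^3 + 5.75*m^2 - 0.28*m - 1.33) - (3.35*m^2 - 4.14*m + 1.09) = 0.39*m^5 - 0.43*m^4 + 0.62*m^3 + 2.4*m^2 + 3.86*m - 2.42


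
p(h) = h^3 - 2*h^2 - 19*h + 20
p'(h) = 3*h^2 - 4*h - 19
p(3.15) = -28.44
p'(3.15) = -1.83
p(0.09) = 18.27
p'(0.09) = -19.34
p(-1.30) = 39.12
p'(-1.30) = -8.73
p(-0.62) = 30.77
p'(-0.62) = -15.37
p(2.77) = -26.72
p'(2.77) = -7.06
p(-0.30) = 25.49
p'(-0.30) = -17.53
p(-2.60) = 38.30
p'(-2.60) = 11.68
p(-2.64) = 37.82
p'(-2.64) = 12.47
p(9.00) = 416.00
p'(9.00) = 188.00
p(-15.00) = -3520.00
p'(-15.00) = 716.00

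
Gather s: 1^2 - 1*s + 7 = 8 - s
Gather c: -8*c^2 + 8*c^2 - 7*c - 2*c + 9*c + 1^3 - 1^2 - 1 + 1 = 0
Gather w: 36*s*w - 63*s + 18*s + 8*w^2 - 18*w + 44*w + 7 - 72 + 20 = -45*s + 8*w^2 + w*(36*s + 26) - 45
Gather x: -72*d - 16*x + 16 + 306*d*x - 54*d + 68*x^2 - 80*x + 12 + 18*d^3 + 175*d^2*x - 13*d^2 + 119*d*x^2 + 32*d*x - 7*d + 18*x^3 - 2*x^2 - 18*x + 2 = 18*d^3 - 13*d^2 - 133*d + 18*x^3 + x^2*(119*d + 66) + x*(175*d^2 + 338*d - 114) + 30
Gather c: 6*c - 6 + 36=6*c + 30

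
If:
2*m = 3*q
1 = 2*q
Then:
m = 3/4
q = 1/2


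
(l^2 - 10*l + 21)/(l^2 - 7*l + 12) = (l - 7)/(l - 4)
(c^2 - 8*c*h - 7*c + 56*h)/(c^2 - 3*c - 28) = (c - 8*h)/(c + 4)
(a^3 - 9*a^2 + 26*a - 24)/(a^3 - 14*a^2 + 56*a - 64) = (a - 3)/(a - 8)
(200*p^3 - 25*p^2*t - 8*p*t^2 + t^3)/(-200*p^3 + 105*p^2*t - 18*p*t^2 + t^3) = (-5*p - t)/(5*p - t)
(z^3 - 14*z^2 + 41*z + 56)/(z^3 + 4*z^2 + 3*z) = (z^2 - 15*z + 56)/(z*(z + 3))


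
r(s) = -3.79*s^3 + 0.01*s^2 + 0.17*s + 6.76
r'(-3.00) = -102.22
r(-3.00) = 108.67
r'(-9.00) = -920.98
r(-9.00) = 2768.95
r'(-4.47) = -227.10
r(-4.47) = 344.70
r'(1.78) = -35.82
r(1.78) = -14.28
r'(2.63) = -78.42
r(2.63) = -61.67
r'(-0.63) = -4.36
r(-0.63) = 7.60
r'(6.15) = -429.75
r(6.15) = -873.40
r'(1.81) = -37.04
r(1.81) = -15.37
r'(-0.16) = -0.12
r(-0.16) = 6.75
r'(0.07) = 0.12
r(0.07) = 6.77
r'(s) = -11.37*s^2 + 0.02*s + 0.17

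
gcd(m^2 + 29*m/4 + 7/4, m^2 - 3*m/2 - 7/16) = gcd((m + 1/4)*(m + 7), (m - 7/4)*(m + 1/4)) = m + 1/4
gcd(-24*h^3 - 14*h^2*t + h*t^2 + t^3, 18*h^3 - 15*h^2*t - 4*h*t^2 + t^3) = 3*h + t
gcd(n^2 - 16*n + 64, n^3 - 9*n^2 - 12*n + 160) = n - 8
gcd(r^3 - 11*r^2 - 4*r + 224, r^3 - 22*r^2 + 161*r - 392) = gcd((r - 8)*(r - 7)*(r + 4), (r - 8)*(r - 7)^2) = r^2 - 15*r + 56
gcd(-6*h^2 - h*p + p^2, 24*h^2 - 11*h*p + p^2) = -3*h + p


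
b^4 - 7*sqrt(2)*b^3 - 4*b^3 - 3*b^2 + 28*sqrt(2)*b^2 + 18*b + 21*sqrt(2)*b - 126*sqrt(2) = (b - 3)^2*(b + 2)*(b - 7*sqrt(2))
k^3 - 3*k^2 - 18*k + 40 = (k - 5)*(k - 2)*(k + 4)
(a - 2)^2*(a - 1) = a^3 - 5*a^2 + 8*a - 4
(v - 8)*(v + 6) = v^2 - 2*v - 48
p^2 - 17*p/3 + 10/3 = (p - 5)*(p - 2/3)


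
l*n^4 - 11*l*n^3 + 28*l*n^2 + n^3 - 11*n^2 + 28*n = n*(n - 7)*(n - 4)*(l*n + 1)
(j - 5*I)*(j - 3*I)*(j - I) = j^3 - 9*I*j^2 - 23*j + 15*I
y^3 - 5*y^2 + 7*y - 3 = (y - 3)*(y - 1)^2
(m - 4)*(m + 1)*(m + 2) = m^3 - m^2 - 10*m - 8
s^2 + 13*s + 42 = (s + 6)*(s + 7)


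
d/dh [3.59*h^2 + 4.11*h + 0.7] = 7.18*h + 4.11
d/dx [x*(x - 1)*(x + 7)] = 3*x^2 + 12*x - 7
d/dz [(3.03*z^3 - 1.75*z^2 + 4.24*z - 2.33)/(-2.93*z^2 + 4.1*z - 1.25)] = (-8.8779*z^4 + 24.846*z^3 - 6.1143*z^2 - 9.2788*z + 4.253)/(8.5849*z^4 - 24.026*z^3 + 24.135*z^2 - 10.25*z + 1.5625)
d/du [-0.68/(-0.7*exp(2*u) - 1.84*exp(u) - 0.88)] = (-0.952*exp(u) - 1.2512)*exp(u)/(0.7*exp(2*u) + 1.84*exp(u) + 0.88)^2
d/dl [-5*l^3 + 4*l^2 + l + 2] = -15*l^2 + 8*l + 1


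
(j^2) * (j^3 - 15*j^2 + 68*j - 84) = j^5 - 15*j^4 + 68*j^3 - 84*j^2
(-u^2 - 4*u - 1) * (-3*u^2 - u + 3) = 3*u^4 + 13*u^3 + 4*u^2 - 11*u - 3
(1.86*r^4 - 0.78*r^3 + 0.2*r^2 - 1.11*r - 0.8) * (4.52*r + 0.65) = 8.4072*r^5 - 2.3166*r^4 + 0.397*r^3 - 4.8872*r^2 - 4.3375*r - 0.52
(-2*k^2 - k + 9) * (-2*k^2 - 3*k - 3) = 4*k^4 + 8*k^3 - 9*k^2 - 24*k - 27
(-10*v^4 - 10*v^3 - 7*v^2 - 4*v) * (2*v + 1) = -20*v^5 - 30*v^4 - 24*v^3 - 15*v^2 - 4*v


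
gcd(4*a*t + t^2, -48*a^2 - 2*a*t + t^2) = 1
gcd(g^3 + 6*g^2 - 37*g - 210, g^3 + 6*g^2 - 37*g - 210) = g^3 + 6*g^2 - 37*g - 210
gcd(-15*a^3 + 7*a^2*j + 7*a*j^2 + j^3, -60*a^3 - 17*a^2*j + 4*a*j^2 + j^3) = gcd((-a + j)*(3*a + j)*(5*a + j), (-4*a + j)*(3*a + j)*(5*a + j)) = 15*a^2 + 8*a*j + j^2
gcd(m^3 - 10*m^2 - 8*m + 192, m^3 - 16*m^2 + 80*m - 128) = m - 8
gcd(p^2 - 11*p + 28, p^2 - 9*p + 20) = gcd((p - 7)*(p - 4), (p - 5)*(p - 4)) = p - 4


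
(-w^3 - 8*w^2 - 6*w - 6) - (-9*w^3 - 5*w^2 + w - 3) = 8*w^3 - 3*w^2 - 7*w - 3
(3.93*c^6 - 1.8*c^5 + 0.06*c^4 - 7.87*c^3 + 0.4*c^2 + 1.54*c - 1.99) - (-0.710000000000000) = 3.93*c^6 - 1.8*c^5 + 0.06*c^4 - 7.87*c^3 + 0.4*c^2 + 1.54*c - 1.28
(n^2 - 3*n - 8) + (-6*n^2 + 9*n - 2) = -5*n^2 + 6*n - 10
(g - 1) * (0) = 0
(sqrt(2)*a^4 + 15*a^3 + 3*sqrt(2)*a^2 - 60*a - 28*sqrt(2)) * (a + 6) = sqrt(2)*a^5 + 6*sqrt(2)*a^4 + 15*a^4 + 3*sqrt(2)*a^3 + 90*a^3 - 60*a^2 + 18*sqrt(2)*a^2 - 360*a - 28*sqrt(2)*a - 168*sqrt(2)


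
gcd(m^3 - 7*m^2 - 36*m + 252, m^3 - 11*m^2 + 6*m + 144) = m - 6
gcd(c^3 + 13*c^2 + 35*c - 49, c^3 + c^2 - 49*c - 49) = c + 7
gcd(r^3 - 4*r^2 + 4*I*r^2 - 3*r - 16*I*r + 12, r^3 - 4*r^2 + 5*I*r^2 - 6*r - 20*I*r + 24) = r^2 + r*(-4 + 3*I) - 12*I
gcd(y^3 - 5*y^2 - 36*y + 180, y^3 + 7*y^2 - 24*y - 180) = y^2 + y - 30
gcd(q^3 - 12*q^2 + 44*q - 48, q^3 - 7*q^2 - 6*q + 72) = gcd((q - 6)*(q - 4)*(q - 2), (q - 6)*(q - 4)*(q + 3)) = q^2 - 10*q + 24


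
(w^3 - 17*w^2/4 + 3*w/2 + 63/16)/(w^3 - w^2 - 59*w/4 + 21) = (w + 3/4)/(w + 4)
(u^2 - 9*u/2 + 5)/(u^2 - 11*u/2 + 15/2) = (u - 2)/(u - 3)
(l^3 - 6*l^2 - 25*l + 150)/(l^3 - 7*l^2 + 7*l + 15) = (l^2 - l - 30)/(l^2 - 2*l - 3)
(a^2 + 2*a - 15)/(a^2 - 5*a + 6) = (a + 5)/(a - 2)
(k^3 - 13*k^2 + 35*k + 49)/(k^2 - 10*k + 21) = (k^2 - 6*k - 7)/(k - 3)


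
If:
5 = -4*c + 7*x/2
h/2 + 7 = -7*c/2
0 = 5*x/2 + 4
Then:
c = -53/20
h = 91/20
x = -8/5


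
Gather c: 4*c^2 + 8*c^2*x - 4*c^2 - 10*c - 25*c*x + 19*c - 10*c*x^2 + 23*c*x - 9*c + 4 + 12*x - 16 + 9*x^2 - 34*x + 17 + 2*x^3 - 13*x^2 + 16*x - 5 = 8*c^2*x + c*(-10*x^2 - 2*x) + 2*x^3 - 4*x^2 - 6*x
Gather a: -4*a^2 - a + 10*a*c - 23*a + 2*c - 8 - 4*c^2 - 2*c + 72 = -4*a^2 + a*(10*c - 24) - 4*c^2 + 64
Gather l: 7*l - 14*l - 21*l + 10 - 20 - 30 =-28*l - 40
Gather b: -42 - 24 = -66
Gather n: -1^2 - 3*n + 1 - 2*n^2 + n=-2*n^2 - 2*n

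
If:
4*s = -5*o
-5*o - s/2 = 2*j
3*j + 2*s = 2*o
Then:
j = 0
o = 0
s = 0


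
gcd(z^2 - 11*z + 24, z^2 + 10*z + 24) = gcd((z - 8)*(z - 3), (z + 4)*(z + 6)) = 1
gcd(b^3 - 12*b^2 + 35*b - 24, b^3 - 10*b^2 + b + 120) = b - 8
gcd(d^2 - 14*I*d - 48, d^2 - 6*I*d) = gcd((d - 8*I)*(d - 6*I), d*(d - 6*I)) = d - 6*I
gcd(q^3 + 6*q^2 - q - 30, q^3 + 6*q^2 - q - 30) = q^3 + 6*q^2 - q - 30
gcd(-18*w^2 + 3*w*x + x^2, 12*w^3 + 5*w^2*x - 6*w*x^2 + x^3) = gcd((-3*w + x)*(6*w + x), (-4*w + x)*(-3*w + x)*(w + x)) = -3*w + x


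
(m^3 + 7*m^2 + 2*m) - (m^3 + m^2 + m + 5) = 6*m^2 + m - 5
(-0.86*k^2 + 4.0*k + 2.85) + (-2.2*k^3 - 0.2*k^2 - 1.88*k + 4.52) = -2.2*k^3 - 1.06*k^2 + 2.12*k + 7.37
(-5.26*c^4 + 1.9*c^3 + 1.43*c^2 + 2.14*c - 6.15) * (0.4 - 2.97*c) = 15.6222*c^5 - 7.747*c^4 - 3.4871*c^3 - 5.7838*c^2 + 19.1215*c - 2.46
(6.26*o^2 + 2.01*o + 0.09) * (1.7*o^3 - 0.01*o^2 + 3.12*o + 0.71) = 10.642*o^5 + 3.3544*o^4 + 19.6641*o^3 + 10.7149*o^2 + 1.7079*o + 0.0639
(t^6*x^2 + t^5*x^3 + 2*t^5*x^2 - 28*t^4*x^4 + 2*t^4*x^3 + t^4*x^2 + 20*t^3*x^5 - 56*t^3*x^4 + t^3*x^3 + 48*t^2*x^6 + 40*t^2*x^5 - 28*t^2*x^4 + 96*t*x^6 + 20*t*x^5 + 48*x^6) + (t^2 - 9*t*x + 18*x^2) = t^6*x^2 + t^5*x^3 + 2*t^5*x^2 - 28*t^4*x^4 + 2*t^4*x^3 + t^4*x^2 + 20*t^3*x^5 - 56*t^3*x^4 + t^3*x^3 + 48*t^2*x^6 + 40*t^2*x^5 - 28*t^2*x^4 + t^2 + 96*t*x^6 + 20*t*x^5 - 9*t*x + 48*x^6 + 18*x^2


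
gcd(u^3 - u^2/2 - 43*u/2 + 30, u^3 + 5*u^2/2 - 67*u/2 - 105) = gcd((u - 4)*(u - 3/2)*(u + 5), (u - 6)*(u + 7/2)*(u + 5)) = u + 5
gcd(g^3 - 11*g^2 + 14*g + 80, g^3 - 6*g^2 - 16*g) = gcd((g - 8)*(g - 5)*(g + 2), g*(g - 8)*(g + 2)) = g^2 - 6*g - 16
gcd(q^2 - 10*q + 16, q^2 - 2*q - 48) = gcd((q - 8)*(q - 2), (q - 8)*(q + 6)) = q - 8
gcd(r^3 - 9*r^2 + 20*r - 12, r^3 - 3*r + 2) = r - 1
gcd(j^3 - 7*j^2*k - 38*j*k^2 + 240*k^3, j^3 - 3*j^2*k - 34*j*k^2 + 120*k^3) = j^2 + j*k - 30*k^2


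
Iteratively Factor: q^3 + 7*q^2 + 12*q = (q + 3)*(q^2 + 4*q) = (q + 3)*(q + 4)*(q)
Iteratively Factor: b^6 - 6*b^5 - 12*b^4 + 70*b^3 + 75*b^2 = (b + 3)*(b^5 - 9*b^4 + 15*b^3 + 25*b^2) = (b - 5)*(b + 3)*(b^4 - 4*b^3 - 5*b^2) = (b - 5)^2*(b + 3)*(b^3 + b^2) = b*(b - 5)^2*(b + 3)*(b^2 + b) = b*(b - 5)^2*(b + 1)*(b + 3)*(b)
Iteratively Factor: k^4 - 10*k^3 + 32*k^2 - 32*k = (k)*(k^3 - 10*k^2 + 32*k - 32) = k*(k - 4)*(k^2 - 6*k + 8) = k*(k - 4)^2*(k - 2)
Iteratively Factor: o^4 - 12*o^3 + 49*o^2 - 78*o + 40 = (o - 5)*(o^3 - 7*o^2 + 14*o - 8) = (o - 5)*(o - 1)*(o^2 - 6*o + 8) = (o - 5)*(o - 2)*(o - 1)*(o - 4)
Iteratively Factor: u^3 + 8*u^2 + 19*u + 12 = (u + 3)*(u^2 + 5*u + 4) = (u + 1)*(u + 3)*(u + 4)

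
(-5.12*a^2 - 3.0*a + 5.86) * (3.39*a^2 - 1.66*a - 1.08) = -17.3568*a^4 - 1.6708*a^3 + 30.375*a^2 - 6.4876*a - 6.3288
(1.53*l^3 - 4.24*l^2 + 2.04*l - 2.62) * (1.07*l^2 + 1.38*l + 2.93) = 1.6371*l^5 - 2.4254*l^4 + 0.814500000000001*l^3 - 12.4114*l^2 + 2.3616*l - 7.6766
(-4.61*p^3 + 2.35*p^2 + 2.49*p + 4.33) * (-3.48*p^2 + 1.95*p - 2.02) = 16.0428*p^5 - 17.1675*p^4 + 5.2295*p^3 - 14.9599*p^2 + 3.4137*p - 8.7466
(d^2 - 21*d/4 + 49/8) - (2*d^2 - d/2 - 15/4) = -d^2 - 19*d/4 + 79/8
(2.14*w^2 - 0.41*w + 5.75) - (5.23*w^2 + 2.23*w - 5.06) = -3.09*w^2 - 2.64*w + 10.81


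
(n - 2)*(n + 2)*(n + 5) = n^3 + 5*n^2 - 4*n - 20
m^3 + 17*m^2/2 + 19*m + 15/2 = (m + 1/2)*(m + 3)*(m + 5)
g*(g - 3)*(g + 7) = g^3 + 4*g^2 - 21*g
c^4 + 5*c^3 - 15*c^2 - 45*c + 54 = (c - 3)*(c - 1)*(c + 3)*(c + 6)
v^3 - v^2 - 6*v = v*(v - 3)*(v + 2)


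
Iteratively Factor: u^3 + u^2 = (u + 1)*(u^2) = u*(u + 1)*(u)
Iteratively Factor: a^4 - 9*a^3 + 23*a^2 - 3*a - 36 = (a - 3)*(a^3 - 6*a^2 + 5*a + 12) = (a - 4)*(a - 3)*(a^2 - 2*a - 3) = (a - 4)*(a - 3)^2*(a + 1)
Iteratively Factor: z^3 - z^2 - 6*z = (z - 3)*(z^2 + 2*z) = (z - 3)*(z + 2)*(z)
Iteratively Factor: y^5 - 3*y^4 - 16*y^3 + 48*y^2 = (y - 4)*(y^4 + y^3 - 12*y^2) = y*(y - 4)*(y^3 + y^2 - 12*y) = y^2*(y - 4)*(y^2 + y - 12) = y^2*(y - 4)*(y + 4)*(y - 3)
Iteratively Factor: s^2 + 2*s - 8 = (s + 4)*(s - 2)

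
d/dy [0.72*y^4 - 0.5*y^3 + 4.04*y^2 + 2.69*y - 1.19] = 2.88*y^3 - 1.5*y^2 + 8.08*y + 2.69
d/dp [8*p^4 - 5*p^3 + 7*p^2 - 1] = p*(32*p^2 - 15*p + 14)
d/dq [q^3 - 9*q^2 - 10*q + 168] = 3*q^2 - 18*q - 10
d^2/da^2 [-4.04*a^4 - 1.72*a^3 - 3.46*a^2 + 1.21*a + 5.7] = -48.48*a^2 - 10.32*a - 6.92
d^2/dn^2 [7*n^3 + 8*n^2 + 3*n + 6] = 42*n + 16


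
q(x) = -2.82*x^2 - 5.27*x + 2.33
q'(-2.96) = 11.42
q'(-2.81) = 10.58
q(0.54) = -1.34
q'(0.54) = -8.32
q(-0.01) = 2.38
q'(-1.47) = 3.02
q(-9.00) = -178.66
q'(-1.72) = 4.43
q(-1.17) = 4.64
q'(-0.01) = -5.21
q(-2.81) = -5.13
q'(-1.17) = 1.33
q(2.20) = -22.91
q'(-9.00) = 45.49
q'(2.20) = -17.68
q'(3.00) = -22.19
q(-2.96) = -6.78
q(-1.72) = 3.05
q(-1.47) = 3.98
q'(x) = -5.64*x - 5.27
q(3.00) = -38.86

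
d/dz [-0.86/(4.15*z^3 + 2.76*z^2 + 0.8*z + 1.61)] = (10.707*z^2 + 4.7472*z + 0.688)/(4.15*z^3 + 2.76*z^2 + 0.8*z + 1.61)^2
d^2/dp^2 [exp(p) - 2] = exp(p)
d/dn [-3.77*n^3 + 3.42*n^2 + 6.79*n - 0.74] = -11.31*n^2 + 6.84*n + 6.79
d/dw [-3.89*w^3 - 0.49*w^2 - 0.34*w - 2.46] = -11.67*w^2 - 0.98*w - 0.34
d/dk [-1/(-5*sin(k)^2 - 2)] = -20*sin(2*k)/(5*cos(2*k) - 9)^2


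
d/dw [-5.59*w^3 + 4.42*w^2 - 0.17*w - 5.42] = -16.77*w^2 + 8.84*w - 0.17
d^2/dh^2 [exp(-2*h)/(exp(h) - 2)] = 4/(exp(3*h) - 2*exp(2*h)) + 5/(exp(h) - 2)^3 - 6*exp(-h)/(exp(h) - 2)^3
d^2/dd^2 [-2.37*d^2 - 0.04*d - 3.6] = -4.74000000000000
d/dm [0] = 0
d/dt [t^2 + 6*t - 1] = 2*t + 6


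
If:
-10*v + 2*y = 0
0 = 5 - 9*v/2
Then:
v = 10/9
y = 50/9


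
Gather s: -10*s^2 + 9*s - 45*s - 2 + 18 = -10*s^2 - 36*s + 16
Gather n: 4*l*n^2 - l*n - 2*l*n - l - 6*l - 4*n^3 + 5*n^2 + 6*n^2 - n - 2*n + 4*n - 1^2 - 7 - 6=-7*l - 4*n^3 + n^2*(4*l + 11) + n*(1 - 3*l) - 14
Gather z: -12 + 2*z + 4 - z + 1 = z - 7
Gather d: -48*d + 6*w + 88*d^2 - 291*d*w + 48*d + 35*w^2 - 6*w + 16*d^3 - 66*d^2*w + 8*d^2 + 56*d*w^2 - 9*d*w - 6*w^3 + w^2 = 16*d^3 + d^2*(96 - 66*w) + d*(56*w^2 - 300*w) - 6*w^3 + 36*w^2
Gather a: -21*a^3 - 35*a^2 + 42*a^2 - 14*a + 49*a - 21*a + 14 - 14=-21*a^3 + 7*a^2 + 14*a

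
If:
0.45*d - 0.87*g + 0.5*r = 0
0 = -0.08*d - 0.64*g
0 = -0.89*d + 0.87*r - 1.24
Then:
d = -0.67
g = 0.08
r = 0.74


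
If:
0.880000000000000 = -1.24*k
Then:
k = -0.71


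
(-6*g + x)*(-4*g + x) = 24*g^2 - 10*g*x + x^2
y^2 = y^2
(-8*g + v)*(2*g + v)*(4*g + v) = -64*g^3 - 40*g^2*v - 2*g*v^2 + v^3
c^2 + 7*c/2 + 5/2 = (c + 1)*(c + 5/2)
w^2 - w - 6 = (w - 3)*(w + 2)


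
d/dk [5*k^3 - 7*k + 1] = 15*k^2 - 7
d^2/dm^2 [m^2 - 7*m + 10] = 2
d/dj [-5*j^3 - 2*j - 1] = -15*j^2 - 2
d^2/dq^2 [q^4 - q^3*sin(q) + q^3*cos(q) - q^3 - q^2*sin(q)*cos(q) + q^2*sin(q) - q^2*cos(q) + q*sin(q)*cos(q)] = -sqrt(2)*q^3*cos(q + pi/4) - 7*q^2*sin(q) + 2*q^2*sin(2*q) - 5*q^2*cos(q) + 12*q^2 - 2*q*sin(q) - 2*q*sin(2*q) + 10*q*cos(q) - 4*q*cos(2*q) - 6*q - sin(2*q) + 2*cos(2*q) - 2*sqrt(2)*cos(q + pi/4)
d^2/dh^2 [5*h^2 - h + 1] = 10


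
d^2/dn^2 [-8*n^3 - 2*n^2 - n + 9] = -48*n - 4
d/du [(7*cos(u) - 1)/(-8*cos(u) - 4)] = 9*sin(u)/(4*(2*cos(u) + 1)^2)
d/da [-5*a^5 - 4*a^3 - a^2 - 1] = a*(-25*a^3 - 12*a - 2)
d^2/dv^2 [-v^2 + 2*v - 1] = -2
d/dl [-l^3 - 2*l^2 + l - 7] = -3*l^2 - 4*l + 1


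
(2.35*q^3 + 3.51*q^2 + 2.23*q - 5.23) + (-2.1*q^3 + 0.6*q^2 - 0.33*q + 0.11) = 0.25*q^3 + 4.11*q^2 + 1.9*q - 5.12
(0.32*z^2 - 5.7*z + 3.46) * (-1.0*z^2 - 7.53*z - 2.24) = -0.32*z^4 + 3.2904*z^3 + 38.7442*z^2 - 13.2858*z - 7.7504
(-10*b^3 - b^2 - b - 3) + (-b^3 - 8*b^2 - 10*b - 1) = -11*b^3 - 9*b^2 - 11*b - 4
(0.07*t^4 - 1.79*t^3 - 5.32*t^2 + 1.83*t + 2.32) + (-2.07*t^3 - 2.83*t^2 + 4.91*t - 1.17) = 0.07*t^4 - 3.86*t^3 - 8.15*t^2 + 6.74*t + 1.15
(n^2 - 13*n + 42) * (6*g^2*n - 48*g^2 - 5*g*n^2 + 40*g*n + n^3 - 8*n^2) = 6*g^2*n^3 - 126*g^2*n^2 + 876*g^2*n - 2016*g^2 - 5*g*n^4 + 105*g*n^3 - 730*g*n^2 + 1680*g*n + n^5 - 21*n^4 + 146*n^3 - 336*n^2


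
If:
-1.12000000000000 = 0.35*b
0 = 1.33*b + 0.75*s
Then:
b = -3.20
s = 5.67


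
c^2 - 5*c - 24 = (c - 8)*(c + 3)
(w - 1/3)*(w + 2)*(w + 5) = w^3 + 20*w^2/3 + 23*w/3 - 10/3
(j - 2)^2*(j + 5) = j^3 + j^2 - 16*j + 20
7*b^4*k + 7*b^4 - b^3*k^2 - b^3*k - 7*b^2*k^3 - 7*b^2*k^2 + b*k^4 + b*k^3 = (-7*b + k)*(-b + k)*(b + k)*(b*k + b)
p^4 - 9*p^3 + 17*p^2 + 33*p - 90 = (p - 5)*(p - 3)^2*(p + 2)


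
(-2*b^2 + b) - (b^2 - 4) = -3*b^2 + b + 4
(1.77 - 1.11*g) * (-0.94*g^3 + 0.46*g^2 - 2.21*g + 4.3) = 1.0434*g^4 - 2.1744*g^3 + 3.2673*g^2 - 8.6847*g + 7.611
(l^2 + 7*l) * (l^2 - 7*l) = l^4 - 49*l^2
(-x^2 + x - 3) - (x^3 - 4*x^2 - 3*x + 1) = -x^3 + 3*x^2 + 4*x - 4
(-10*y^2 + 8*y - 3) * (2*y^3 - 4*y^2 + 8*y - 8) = -20*y^5 + 56*y^4 - 118*y^3 + 156*y^2 - 88*y + 24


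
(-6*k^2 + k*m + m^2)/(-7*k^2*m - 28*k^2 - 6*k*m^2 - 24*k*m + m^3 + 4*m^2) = (6*k^2 - k*m - m^2)/(7*k^2*m + 28*k^2 + 6*k*m^2 + 24*k*m - m^3 - 4*m^2)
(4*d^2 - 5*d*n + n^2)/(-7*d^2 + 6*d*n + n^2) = (-4*d + n)/(7*d + n)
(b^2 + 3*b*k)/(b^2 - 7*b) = (b + 3*k)/(b - 7)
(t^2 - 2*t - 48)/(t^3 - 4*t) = (t^2 - 2*t - 48)/(t*(t^2 - 4))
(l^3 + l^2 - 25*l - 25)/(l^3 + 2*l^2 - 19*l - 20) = (l - 5)/(l - 4)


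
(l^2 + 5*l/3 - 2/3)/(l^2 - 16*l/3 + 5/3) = (l + 2)/(l - 5)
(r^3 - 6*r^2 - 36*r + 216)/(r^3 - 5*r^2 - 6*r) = (r^2 - 36)/(r*(r + 1))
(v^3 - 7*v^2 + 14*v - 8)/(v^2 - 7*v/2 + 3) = 2*(v^2 - 5*v + 4)/(2*v - 3)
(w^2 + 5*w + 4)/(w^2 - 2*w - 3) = (w + 4)/(w - 3)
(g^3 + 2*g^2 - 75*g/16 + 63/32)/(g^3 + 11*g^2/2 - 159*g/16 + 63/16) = (g + 7/2)/(g + 7)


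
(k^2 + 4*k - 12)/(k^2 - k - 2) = (k + 6)/(k + 1)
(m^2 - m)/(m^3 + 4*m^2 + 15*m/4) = 4*(m - 1)/(4*m^2 + 16*m + 15)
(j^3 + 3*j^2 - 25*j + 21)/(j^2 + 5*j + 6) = (j^3 + 3*j^2 - 25*j + 21)/(j^2 + 5*j + 6)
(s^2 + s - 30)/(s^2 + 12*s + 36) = (s - 5)/(s + 6)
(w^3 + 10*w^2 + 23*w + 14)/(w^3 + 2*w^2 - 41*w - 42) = (w + 2)/(w - 6)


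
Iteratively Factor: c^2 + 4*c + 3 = (c + 3)*(c + 1)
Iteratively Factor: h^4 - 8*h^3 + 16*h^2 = (h - 4)*(h^3 - 4*h^2) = h*(h - 4)*(h^2 - 4*h) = h*(h - 4)^2*(h)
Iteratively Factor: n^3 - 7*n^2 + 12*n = (n)*(n^2 - 7*n + 12) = n*(n - 4)*(n - 3)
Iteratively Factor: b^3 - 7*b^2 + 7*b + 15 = (b - 5)*(b^2 - 2*b - 3) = (b - 5)*(b + 1)*(b - 3)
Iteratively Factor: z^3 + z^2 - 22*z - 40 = (z - 5)*(z^2 + 6*z + 8) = (z - 5)*(z + 4)*(z + 2)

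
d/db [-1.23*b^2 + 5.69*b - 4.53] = 5.69 - 2.46*b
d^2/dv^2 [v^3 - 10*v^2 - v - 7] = 6*v - 20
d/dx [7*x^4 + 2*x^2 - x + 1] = 28*x^3 + 4*x - 1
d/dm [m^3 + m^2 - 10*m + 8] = 3*m^2 + 2*m - 10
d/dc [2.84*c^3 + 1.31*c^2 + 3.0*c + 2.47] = 8.52*c^2 + 2.62*c + 3.0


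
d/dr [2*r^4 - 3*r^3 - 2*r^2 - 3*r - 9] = 8*r^3 - 9*r^2 - 4*r - 3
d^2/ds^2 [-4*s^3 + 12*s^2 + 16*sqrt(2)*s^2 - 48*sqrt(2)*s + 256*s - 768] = -24*s + 24 + 32*sqrt(2)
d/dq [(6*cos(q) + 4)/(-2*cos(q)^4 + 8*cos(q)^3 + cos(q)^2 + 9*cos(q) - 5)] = 2*(-9*(1 - cos(2*q))^2/2 + 28*cos(q) + 15*cos(2*q)/2 + 8*cos(3*q) + 117/2)*sin(q)/(-2*cos(q)^4 + 8*cos(q)^3 + cos(q)^2 + 9*cos(q) - 5)^2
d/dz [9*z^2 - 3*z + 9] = 18*z - 3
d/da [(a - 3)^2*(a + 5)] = (a - 3)*(3*a + 7)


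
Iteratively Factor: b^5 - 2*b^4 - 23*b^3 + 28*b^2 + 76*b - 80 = (b + 4)*(b^4 - 6*b^3 + b^2 + 24*b - 20) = (b - 2)*(b + 4)*(b^3 - 4*b^2 - 7*b + 10) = (b - 2)*(b - 1)*(b + 4)*(b^2 - 3*b - 10) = (b - 5)*(b - 2)*(b - 1)*(b + 4)*(b + 2)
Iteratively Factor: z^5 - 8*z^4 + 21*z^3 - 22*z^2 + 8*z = (z - 2)*(z^4 - 6*z^3 + 9*z^2 - 4*z) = (z - 4)*(z - 2)*(z^3 - 2*z^2 + z) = (z - 4)*(z - 2)*(z - 1)*(z^2 - z) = z*(z - 4)*(z - 2)*(z - 1)*(z - 1)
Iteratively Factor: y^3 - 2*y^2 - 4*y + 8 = (y - 2)*(y^2 - 4) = (y - 2)^2*(y + 2)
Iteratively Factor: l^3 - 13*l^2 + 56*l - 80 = (l - 4)*(l^2 - 9*l + 20) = (l - 4)^2*(l - 5)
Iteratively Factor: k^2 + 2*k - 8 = (k + 4)*(k - 2)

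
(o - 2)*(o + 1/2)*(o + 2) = o^3 + o^2/2 - 4*o - 2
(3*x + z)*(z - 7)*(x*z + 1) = 3*x^2*z^2 - 21*x^2*z + x*z^3 - 7*x*z^2 + 3*x*z - 21*x + z^2 - 7*z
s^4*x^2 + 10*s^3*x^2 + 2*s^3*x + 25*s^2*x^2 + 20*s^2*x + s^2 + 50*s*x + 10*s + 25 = (s + 5)^2*(s*x + 1)^2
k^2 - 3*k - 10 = (k - 5)*(k + 2)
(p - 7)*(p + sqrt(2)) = p^2 - 7*p + sqrt(2)*p - 7*sqrt(2)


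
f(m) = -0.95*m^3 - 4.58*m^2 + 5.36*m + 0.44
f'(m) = -2.85*m^2 - 9.16*m + 5.36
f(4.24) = -131.58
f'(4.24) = -84.71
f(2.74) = -38.80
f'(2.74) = -41.14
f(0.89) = 0.91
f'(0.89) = -5.05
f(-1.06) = -9.26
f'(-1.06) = 11.87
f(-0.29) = -1.48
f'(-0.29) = 7.78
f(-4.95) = -23.09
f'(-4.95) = -19.13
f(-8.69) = 231.42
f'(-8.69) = -130.26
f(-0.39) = -2.29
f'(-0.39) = 8.50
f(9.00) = -1014.85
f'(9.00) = -307.93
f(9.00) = -1014.85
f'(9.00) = -307.93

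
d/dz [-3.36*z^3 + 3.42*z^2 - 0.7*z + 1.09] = -10.08*z^2 + 6.84*z - 0.7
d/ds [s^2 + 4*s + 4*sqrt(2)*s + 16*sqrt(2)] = 2*s + 4 + 4*sqrt(2)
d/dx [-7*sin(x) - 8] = -7*cos(x)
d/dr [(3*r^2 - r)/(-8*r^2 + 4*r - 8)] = (r^2 - 12*r + 2)/(4*(4*r^4 - 4*r^3 + 9*r^2 - 4*r + 4))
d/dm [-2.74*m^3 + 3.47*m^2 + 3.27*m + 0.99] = -8.22*m^2 + 6.94*m + 3.27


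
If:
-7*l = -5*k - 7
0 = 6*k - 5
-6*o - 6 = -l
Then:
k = 5/6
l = 67/42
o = -185/252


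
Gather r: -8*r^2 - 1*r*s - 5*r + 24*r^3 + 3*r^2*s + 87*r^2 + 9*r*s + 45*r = 24*r^3 + r^2*(3*s + 79) + r*(8*s + 40)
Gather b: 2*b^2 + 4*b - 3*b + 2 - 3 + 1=2*b^2 + b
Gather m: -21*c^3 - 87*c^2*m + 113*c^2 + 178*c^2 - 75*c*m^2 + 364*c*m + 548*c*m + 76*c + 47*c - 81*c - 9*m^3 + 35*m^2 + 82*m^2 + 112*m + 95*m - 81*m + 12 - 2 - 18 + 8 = -21*c^3 + 291*c^2 + 42*c - 9*m^3 + m^2*(117 - 75*c) + m*(-87*c^2 + 912*c + 126)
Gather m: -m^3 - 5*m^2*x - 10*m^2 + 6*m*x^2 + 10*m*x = -m^3 + m^2*(-5*x - 10) + m*(6*x^2 + 10*x)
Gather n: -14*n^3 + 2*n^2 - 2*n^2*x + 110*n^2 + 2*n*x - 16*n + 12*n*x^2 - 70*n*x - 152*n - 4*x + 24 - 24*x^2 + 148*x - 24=-14*n^3 + n^2*(112 - 2*x) + n*(12*x^2 - 68*x - 168) - 24*x^2 + 144*x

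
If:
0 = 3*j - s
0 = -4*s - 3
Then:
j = -1/4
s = -3/4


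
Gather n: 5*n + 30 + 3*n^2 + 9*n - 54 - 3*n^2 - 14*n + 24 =0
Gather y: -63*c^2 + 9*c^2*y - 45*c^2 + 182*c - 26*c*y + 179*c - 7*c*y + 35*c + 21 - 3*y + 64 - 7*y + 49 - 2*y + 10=-108*c^2 + 396*c + y*(9*c^2 - 33*c - 12) + 144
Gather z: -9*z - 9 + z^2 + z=z^2 - 8*z - 9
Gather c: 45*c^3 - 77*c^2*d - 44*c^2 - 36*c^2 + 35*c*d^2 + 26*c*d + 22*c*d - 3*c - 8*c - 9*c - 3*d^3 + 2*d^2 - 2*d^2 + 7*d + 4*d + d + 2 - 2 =45*c^3 + c^2*(-77*d - 80) + c*(35*d^2 + 48*d - 20) - 3*d^3 + 12*d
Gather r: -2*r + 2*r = 0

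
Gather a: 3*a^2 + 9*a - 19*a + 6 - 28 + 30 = 3*a^2 - 10*a + 8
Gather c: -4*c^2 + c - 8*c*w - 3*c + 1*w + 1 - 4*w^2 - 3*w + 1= -4*c^2 + c*(-8*w - 2) - 4*w^2 - 2*w + 2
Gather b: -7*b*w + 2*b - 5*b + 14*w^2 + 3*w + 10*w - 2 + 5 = b*(-7*w - 3) + 14*w^2 + 13*w + 3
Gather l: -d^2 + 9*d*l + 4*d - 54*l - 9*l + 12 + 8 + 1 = -d^2 + 4*d + l*(9*d - 63) + 21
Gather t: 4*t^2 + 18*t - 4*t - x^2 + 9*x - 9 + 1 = 4*t^2 + 14*t - x^2 + 9*x - 8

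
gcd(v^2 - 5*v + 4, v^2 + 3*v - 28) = v - 4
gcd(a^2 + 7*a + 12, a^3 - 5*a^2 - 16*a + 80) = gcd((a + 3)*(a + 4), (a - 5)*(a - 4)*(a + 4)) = a + 4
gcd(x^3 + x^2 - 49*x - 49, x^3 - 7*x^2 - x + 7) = x^2 - 6*x - 7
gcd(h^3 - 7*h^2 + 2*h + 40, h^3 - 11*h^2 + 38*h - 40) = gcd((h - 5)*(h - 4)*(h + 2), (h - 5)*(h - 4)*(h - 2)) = h^2 - 9*h + 20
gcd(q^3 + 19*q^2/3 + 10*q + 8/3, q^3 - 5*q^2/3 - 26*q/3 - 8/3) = q^2 + 7*q/3 + 2/3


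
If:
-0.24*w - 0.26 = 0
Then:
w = -1.08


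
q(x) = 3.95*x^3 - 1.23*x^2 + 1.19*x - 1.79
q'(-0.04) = 1.31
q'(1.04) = 11.45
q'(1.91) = 39.72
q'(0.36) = 1.84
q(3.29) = 129.48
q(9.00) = 2788.84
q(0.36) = -1.34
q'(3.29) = 121.36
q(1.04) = 2.56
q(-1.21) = -12.03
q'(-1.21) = 21.52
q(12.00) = 6660.97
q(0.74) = 0.02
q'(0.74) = 5.86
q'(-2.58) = 86.42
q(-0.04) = -1.84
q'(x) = 11.85*x^2 - 2.46*x + 1.19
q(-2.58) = -80.88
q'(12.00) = 1678.07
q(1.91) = 23.52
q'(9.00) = 938.90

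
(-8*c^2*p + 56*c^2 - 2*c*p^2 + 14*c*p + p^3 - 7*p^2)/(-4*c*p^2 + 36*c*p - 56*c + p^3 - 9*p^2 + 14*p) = (2*c + p)/(p - 2)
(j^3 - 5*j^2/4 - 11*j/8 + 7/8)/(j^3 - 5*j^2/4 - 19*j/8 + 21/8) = (2*j^2 + j - 1)/(2*j^2 + j - 3)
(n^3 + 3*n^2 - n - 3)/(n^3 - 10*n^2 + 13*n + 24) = (n^2 + 2*n - 3)/(n^2 - 11*n + 24)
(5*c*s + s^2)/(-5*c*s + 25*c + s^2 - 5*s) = s*(5*c + s)/(-5*c*s + 25*c + s^2 - 5*s)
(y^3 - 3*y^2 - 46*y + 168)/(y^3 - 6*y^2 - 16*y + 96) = (y + 7)/(y + 4)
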